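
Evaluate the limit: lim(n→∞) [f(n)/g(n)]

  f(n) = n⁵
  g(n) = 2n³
∞

Since n⁵ (O(n⁵)) grows faster than 2n³ (O(n³)),
the ratio f(n)/g(n) → ∞ as n → ∞.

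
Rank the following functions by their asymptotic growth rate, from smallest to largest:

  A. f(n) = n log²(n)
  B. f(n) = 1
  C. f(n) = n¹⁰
B < A < C

Comparing growth rates:
B = 1 is O(1)
A = n log²(n) is O(n log² n)
C = n¹⁰ is O(n¹⁰)

Therefore, the order from slowest to fastest is: B < A < C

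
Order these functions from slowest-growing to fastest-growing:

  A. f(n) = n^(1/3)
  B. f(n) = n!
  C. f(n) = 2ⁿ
A < C < B

Comparing growth rates:
A = n^(1/3) is O(n^(1/3))
C = 2ⁿ is O(2ⁿ)
B = n! is O(n!)

Therefore, the order from slowest to fastest is: A < C < B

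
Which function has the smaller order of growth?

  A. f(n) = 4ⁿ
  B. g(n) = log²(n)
B

f(n) = 4ⁿ is O(4ⁿ), while g(n) = log²(n) is O(log² n).
Since O(log² n) grows slower than O(4ⁿ), g(n) is dominated.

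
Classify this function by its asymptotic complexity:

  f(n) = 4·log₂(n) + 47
O(log n)

The dominant term in 4·log₂(n) + 47 is 4·log₂(n), which is Θ(log n).
Lower-order terms (47) are asymptotically negligible.
Constants are absorbed, so the tightest bound is O(log n).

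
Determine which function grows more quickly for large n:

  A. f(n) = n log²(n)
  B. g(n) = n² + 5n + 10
B

f(n) = n log²(n) is O(n log² n), while g(n) = n² + 5n + 10 is O(n²).
Since O(n²) grows faster than O(n log² n), g(n) dominates.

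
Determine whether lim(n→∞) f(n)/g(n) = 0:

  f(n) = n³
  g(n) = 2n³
False

f(n) = n³ is O(n³), and g(n) = 2n³ is O(n³).
Since they have the same growth rate, f(n) = o(g(n)) is false.
(f = o(g) requires f to grow strictly slower, not equal.)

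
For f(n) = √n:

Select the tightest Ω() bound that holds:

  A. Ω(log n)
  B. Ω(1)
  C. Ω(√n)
C

f(n) = √n is Ω(√n).
All listed options are valid Big-Ω bounds (lower bounds),
but Ω(√n) is the tightest (largest valid bound).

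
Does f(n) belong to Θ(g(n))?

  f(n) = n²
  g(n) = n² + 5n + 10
True

f(n) = n² and g(n) = n² + 5n + 10 are both O(n²).
Since they have the same asymptotic growth rate, f(n) = Θ(g(n)) is true.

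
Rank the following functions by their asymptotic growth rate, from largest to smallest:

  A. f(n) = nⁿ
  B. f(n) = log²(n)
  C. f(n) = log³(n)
A > C > B

Comparing growth rates:
A = nⁿ is O(nⁿ)
C = log³(n) is O(log³ n)
B = log²(n) is O(log² n)

Therefore, the order from fastest to slowest is: A > C > B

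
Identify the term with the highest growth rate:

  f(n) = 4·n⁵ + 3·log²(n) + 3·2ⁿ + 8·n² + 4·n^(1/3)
3·2ⁿ

Looking at each term:
  - 4·n⁵ is O(n⁵)
  - 3·log²(n) is O(log² n)
  - 3·2ⁿ is O(2ⁿ)
  - 8·n² is O(n²)
  - 4·n^(1/3) is O(n^(1/3))

The term 3·2ⁿ (O(2ⁿ)) grows fastest and dominates all others.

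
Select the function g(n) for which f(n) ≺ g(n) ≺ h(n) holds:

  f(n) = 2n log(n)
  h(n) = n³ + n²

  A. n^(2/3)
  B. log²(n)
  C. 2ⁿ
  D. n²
D

We need g(n) with 2n log(n) = o(g(n)) and g(n) = o(n³ + n²), i.e. O(n log n) ≺ g ≺ O(n³).
Check each option:
  A. n^(2/3) — O(n^(2/3)) does not grow strictly faster than f(n)
  B. log²(n) — O(log² n) does not grow strictly faster than f(n)
  C. 2ⁿ — O(2ⁿ) does not grow strictly slower than h(n)
  D. n² — O(n²) is strictly between O(n log n) and O(n³) ✓

Only option D (n²) lies strictly between.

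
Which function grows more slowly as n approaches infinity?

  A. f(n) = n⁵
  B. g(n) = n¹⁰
A

f(n) = n⁵ is O(n⁵), while g(n) = n¹⁰ is O(n¹⁰).
Since O(n⁵) grows slower than O(n¹⁰), f(n) is dominated.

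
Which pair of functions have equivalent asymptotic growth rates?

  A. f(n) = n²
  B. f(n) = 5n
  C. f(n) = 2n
B and C

Examining each function:
  A. n² is O(n²)
  B. 5n is O(n)
  C. 2n is O(n)

Functions B and C both have the same complexity class.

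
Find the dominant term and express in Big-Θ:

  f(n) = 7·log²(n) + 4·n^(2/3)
Θ(n^(2/3))

Order the terms by growth rate: 7·log²(n) ≺ 4·n^(2/3).
The fastest-growing term 4·n^(2/3) dominates as n → ∞; dropping its constant factor gives Θ(n^(2/3)).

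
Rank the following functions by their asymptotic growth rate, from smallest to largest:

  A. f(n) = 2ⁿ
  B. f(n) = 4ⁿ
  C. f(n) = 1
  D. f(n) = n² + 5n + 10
C < D < A < B

Comparing growth rates:
C = 1 is O(1)
D = n² + 5n + 10 is O(n²)
A = 2ⁿ is O(2ⁿ)
B = 4ⁿ is O(4ⁿ)

Therefore, the order from slowest to fastest is: C < D < A < B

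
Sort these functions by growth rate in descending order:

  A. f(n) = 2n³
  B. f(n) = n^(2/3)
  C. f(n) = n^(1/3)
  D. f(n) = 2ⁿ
D > A > B > C

Comparing growth rates:
D = 2ⁿ is O(2ⁿ)
A = 2n³ is O(n³)
B = n^(2/3) is O(n^(2/3))
C = n^(1/3) is O(n^(1/3))

Therefore, the order from fastest to slowest is: D > A > B > C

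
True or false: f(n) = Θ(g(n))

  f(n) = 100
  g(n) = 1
True

f(n) = 100 and g(n) = 1 are both O(1).
Since they have the same asymptotic growth rate, f(n) = Θ(g(n)) is true.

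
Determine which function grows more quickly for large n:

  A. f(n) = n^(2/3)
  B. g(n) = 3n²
B

f(n) = n^(2/3) is O(n^(2/3)), while g(n) = 3n² is O(n²).
Since O(n²) grows faster than O(n^(2/3)), g(n) dominates.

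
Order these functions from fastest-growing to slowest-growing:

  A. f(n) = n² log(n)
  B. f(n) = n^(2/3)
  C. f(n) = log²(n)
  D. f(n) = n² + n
A > D > B > C

Comparing growth rates:
A = n² log(n) is O(n² log n)
D = n² + n is O(n²)
B = n^(2/3) is O(n^(2/3))
C = log²(n) is O(log² n)

Therefore, the order from fastest to slowest is: A > D > B > C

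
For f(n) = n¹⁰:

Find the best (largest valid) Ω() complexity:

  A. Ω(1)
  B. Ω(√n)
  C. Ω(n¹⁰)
C

f(n) = n¹⁰ is Ω(n¹⁰).
All listed options are valid Big-Ω bounds (lower bounds),
but Ω(n¹⁰) is the tightest (largest valid bound).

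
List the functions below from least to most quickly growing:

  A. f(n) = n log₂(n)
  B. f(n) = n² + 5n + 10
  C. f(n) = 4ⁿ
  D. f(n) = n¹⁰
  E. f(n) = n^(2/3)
E < A < B < D < C

Comparing growth rates:
E = n^(2/3) is O(n^(2/3))
A = n log₂(n) is O(n log n)
B = n² + 5n + 10 is O(n²)
D = n¹⁰ is O(n¹⁰)
C = 4ⁿ is O(4ⁿ)

Therefore, the order from slowest to fastest is: E < A < B < D < C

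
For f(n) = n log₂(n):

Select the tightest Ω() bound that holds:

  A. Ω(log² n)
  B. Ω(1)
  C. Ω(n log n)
C

f(n) = n log₂(n) is Ω(n log n).
All listed options are valid Big-Ω bounds (lower bounds),
but Ω(n log n) is the tightest (largest valid bound).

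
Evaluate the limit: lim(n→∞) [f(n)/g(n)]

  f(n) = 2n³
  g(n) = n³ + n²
2

Since 2n³ and n³ + n² have the same growth rate (O(n³)),
the ratio converges to a constant: 2.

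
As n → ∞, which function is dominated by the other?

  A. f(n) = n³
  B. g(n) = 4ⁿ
A

f(n) = n³ is O(n³), while g(n) = 4ⁿ is O(4ⁿ).
Since O(n³) grows slower than O(4ⁿ), f(n) is dominated.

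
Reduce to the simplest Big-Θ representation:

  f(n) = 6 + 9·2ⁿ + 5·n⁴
Θ(2ⁿ)

Order the terms by growth rate: 6 ≺ 5·n⁴ ≺ 9·2ⁿ.
The fastest-growing term 9·2ⁿ dominates as n → ∞; dropping its constant factor gives Θ(2ⁿ).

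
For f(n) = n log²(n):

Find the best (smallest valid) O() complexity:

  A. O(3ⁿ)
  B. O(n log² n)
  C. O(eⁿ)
B

f(n) = n log²(n) is O(n log² n).
All listed options are valid Big-O bounds (upper bounds),
but O(n log² n) is the tightest (smallest valid bound).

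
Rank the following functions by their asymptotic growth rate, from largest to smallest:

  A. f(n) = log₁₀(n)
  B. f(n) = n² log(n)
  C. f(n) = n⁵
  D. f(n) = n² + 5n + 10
C > B > D > A

Comparing growth rates:
C = n⁵ is O(n⁵)
B = n² log(n) is O(n² log n)
D = n² + 5n + 10 is O(n²)
A = log₁₀(n) is O(log n)

Therefore, the order from fastest to slowest is: C > B > D > A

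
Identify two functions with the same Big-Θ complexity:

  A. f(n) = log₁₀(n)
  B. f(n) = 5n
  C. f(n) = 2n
B and C

Examining each function:
  A. log₁₀(n) is O(log n)
  B. 5n is O(n)
  C. 2n is O(n)

Functions B and C both have the same complexity class.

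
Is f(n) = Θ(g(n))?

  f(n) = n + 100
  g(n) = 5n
True

f(n) = n + 100 and g(n) = 5n are both O(n).
Since they have the same asymptotic growth rate, f(n) = Θ(g(n)) is true.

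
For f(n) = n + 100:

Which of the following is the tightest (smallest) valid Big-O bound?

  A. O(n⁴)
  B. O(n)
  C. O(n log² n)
B

f(n) = n + 100 is O(n).
All listed options are valid Big-O bounds (upper bounds),
but O(n) is the tightest (smallest valid bound).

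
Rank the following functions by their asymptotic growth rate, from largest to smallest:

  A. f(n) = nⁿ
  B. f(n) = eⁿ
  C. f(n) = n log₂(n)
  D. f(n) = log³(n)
A > B > C > D

Comparing growth rates:
A = nⁿ is O(nⁿ)
B = eⁿ is O(eⁿ)
C = n log₂(n) is O(n log n)
D = log³(n) is O(log³ n)

Therefore, the order from fastest to slowest is: A > B > C > D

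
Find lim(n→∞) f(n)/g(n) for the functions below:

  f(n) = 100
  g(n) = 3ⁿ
0

Since 100 (O(1)) grows slower than 3ⁿ (O(3ⁿ)),
the ratio f(n)/g(n) → 0 as n → ∞.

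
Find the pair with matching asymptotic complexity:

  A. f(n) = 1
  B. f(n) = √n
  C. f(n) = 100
A and C

Examining each function:
  A. 1 is O(1)
  B. √n is O(√n)
  C. 100 is O(1)

Functions A and C both have the same complexity class.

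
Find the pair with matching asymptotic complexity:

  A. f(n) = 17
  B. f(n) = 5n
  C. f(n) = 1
A and C

Examining each function:
  A. 17 is O(1)
  B. 5n is O(n)
  C. 1 is O(1)

Functions A and C both have the same complexity class.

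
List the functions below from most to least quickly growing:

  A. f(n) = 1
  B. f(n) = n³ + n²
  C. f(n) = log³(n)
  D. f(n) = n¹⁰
D > B > C > A

Comparing growth rates:
D = n¹⁰ is O(n¹⁰)
B = n³ + n² is O(n³)
C = log³(n) is O(log³ n)
A = 1 is O(1)

Therefore, the order from fastest to slowest is: D > B > C > A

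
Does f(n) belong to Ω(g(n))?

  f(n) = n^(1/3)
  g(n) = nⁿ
False

f(n) = n^(1/3) is O(n^(1/3)), and g(n) = nⁿ is O(nⁿ).
Since O(n^(1/3)) grows slower than O(nⁿ), f(n) = Ω(g(n)) is false.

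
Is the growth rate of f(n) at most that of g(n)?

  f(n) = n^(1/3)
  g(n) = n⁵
True

f(n) = n^(1/3) is O(n^(1/3)), and g(n) = n⁵ is O(n⁵).
Since O(n^(1/3)) ⊆ O(n⁵) (f grows no faster than g), f(n) = O(g(n)) is true.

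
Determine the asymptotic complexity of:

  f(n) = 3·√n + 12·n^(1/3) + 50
O(√n)

The dominant term in 3·√n + 12·n^(1/3) + 50 is 3·√n, which is Θ(√n).
Lower-order terms (12·n^(1/3), 50) are asymptotically negligible.
Constants are absorbed, so the tightest bound is O(√n).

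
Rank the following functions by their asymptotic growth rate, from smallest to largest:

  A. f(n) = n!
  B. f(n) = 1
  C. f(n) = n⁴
B < C < A

Comparing growth rates:
B = 1 is O(1)
C = n⁴ is O(n⁴)
A = n! is O(n!)

Therefore, the order from slowest to fastest is: B < C < A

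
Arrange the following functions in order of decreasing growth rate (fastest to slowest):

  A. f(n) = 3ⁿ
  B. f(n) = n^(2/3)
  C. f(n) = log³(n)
A > B > C

Comparing growth rates:
A = 3ⁿ is O(3ⁿ)
B = n^(2/3) is O(n^(2/3))
C = log³(n) is O(log³ n)

Therefore, the order from fastest to slowest is: A > B > C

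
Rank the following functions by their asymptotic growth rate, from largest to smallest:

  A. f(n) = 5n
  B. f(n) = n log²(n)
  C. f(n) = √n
B > A > C

Comparing growth rates:
B = n log²(n) is O(n log² n)
A = 5n is O(n)
C = √n is O(√n)

Therefore, the order from fastest to slowest is: B > A > C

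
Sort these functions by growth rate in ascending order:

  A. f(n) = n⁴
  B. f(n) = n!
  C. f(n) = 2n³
C < A < B

Comparing growth rates:
C = 2n³ is O(n³)
A = n⁴ is O(n⁴)
B = n! is O(n!)

Therefore, the order from slowest to fastest is: C < A < B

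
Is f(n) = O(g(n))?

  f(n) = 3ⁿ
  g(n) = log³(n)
False

f(n) = 3ⁿ is O(3ⁿ), and g(n) = log³(n) is O(log³ n).
Since O(3ⁿ) grows faster than O(log³ n), f(n) = O(g(n)) is false.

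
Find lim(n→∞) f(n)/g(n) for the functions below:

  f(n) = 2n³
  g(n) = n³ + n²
2

Since 2n³ and n³ + n² have the same growth rate (O(n³)),
the ratio converges to a constant: 2.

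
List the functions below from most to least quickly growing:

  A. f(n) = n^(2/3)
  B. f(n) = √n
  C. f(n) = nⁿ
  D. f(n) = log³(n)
C > A > B > D

Comparing growth rates:
C = nⁿ is O(nⁿ)
A = n^(2/3) is O(n^(2/3))
B = √n is O(√n)
D = log³(n) is O(log³ n)

Therefore, the order from fastest to slowest is: C > A > B > D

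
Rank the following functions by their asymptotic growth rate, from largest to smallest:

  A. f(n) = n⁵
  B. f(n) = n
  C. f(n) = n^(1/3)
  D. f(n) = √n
A > B > D > C

Comparing growth rates:
A = n⁵ is O(n⁵)
B = n is O(n)
D = √n is O(√n)
C = n^(1/3) is O(n^(1/3))

Therefore, the order from fastest to slowest is: A > B > D > C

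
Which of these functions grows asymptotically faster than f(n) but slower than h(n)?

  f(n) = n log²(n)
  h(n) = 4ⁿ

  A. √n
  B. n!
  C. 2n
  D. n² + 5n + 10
D

We need g(n) with n log²(n) = o(g(n)) and g(n) = o(4ⁿ), i.e. O(n log² n) ≺ g ≺ O(4ⁿ).
Check each option:
  A. √n — O(√n) does not grow strictly faster than f(n)
  B. n! — O(n!) does not grow strictly slower than h(n)
  C. 2n — O(n) does not grow strictly faster than f(n)
  D. n² + 5n + 10 — O(n²) is strictly between O(n log² n) and O(4ⁿ) ✓

Only option D (n² + 5n + 10) lies strictly between.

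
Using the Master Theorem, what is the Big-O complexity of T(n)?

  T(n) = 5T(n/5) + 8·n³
Θ(n³)

Master Theorem: a = 5, b = 5, f(n) = 8·n³.
Compute the critical exponent d = log₅(5) = 1.
Compare f(n) = Θ(n³) against n^d:
  k = 3 > d = 1, so f(n) = Ω(n^(d+ε)) — Case 3.
  Regularity: a·(n/b)^3/n^3 = a/b^3 = 5/125 < 1 ✓.
  The top-level work dominates: T(n) = Θ(f(n)) = Θ(n³).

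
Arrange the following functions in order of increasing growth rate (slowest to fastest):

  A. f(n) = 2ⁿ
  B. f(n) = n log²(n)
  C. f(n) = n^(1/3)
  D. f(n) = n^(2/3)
C < D < B < A

Comparing growth rates:
C = n^(1/3) is O(n^(1/3))
D = n^(2/3) is O(n^(2/3))
B = n log²(n) is O(n log² n)
A = 2ⁿ is O(2ⁿ)

Therefore, the order from slowest to fastest is: C < D < B < A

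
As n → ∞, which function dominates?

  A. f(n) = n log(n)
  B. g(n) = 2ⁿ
B

f(n) = n log(n) is O(n log n), while g(n) = 2ⁿ is O(2ⁿ).
Since O(2ⁿ) grows faster than O(n log n), g(n) dominates.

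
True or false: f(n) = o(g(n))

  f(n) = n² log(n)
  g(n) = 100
False

f(n) = n² log(n) is O(n² log n), and g(n) = 100 is O(1).
Since O(n² log n) grows faster than or equal to O(1), f(n) = o(g(n)) is false.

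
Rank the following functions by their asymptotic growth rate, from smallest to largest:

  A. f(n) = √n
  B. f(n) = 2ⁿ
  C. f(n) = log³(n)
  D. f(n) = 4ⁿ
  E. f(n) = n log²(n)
C < A < E < B < D

Comparing growth rates:
C = log³(n) is O(log³ n)
A = √n is O(√n)
E = n log²(n) is O(n log² n)
B = 2ⁿ is O(2ⁿ)
D = 4ⁿ is O(4ⁿ)

Therefore, the order from slowest to fastest is: C < A < E < B < D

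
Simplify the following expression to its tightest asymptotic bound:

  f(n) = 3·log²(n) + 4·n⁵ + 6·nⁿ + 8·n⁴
Θ(nⁿ)

Order the terms by growth rate: 3·log²(n) ≺ 8·n⁴ ≺ 4·n⁵ ≺ 6·nⁿ.
The fastest-growing term 6·nⁿ dominates as n → ∞; dropping its constant factor gives Θ(nⁿ).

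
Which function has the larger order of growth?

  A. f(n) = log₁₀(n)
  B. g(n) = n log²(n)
B

f(n) = log₁₀(n) is O(log n), while g(n) = n log²(n) is O(n log² n).
Since O(n log² n) grows faster than O(log n), g(n) dominates.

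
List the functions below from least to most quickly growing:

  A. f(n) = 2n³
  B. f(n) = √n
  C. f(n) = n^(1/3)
C < B < A

Comparing growth rates:
C = n^(1/3) is O(n^(1/3))
B = √n is O(√n)
A = 2n³ is O(n³)

Therefore, the order from slowest to fastest is: C < B < A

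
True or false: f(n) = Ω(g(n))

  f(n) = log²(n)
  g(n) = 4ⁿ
False

f(n) = log²(n) is O(log² n), and g(n) = 4ⁿ is O(4ⁿ).
Since O(log² n) grows slower than O(4ⁿ), f(n) = Ω(g(n)) is false.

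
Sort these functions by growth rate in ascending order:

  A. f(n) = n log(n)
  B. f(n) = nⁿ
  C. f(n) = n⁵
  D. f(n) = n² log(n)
A < D < C < B

Comparing growth rates:
A = n log(n) is O(n log n)
D = n² log(n) is O(n² log n)
C = n⁵ is O(n⁵)
B = nⁿ is O(nⁿ)

Therefore, the order from slowest to fastest is: A < D < C < B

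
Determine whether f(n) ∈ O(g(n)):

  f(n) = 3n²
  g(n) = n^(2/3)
False

f(n) = 3n² is O(n²), and g(n) = n^(2/3) is O(n^(2/3)).
Since O(n²) grows faster than O(n^(2/3)), f(n) = O(g(n)) is false.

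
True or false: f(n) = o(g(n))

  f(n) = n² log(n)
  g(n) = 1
False

f(n) = n² log(n) is O(n² log n), and g(n) = 1 is O(1).
Since O(n² log n) grows faster than or equal to O(1), f(n) = o(g(n)) is false.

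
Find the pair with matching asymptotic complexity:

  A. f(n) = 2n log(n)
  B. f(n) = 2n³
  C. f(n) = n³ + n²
B and C

Examining each function:
  A. 2n log(n) is O(n log n)
  B. 2n³ is O(n³)
  C. n³ + n² is O(n³)

Functions B and C both have the same complexity class.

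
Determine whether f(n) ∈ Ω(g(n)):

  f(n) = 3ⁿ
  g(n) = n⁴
True

f(n) = 3ⁿ is O(3ⁿ), and g(n) = n⁴ is O(n⁴).
Since O(3ⁿ) grows at least as fast as O(n⁴), f(n) = Ω(g(n)) is true.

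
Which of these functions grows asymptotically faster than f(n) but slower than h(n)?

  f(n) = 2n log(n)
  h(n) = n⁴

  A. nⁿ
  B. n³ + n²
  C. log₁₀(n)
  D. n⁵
B

We need g(n) with 2n log(n) = o(g(n)) and g(n) = o(n⁴), i.e. O(n log n) ≺ g ≺ O(n⁴).
Check each option:
  A. nⁿ — O(nⁿ) does not grow strictly slower than h(n)
  B. n³ + n² — O(n³) is strictly between O(n log n) and O(n⁴) ✓
  C. log₁₀(n) — O(log n) does not grow strictly faster than f(n)
  D. n⁵ — O(n⁵) does not grow strictly slower than h(n)

Only option B (n³ + n²) lies strictly between.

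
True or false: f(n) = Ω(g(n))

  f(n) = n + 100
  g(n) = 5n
True

f(n) = n + 100 and g(n) = 5n are both O(n).
Big-Ω permits equal growth rates (f ≥ c·g for some c > 0), so f(n) = Ω(g(n)) is true.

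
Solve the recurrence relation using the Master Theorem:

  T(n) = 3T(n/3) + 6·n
Θ(n log n)

Master Theorem: a = 3, b = 3, f(n) = 6·n.
Compute the critical exponent d = log₃(3) = 1.
Compare f(n) = Θ(n) against n^d:
  k = 1 = d, so f(n) = Θ(n^d) — Case 2.
  Work is balanced across levels: T(n) = Θ(n^d log n) = Θ(n log n).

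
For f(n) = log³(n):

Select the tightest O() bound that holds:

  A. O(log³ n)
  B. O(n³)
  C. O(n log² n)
A

f(n) = log³(n) is O(log³ n).
All listed options are valid Big-O bounds (upper bounds),
but O(log³ n) is the tightest (smallest valid bound).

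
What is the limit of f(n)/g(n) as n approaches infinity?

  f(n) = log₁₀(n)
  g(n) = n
0

Since log₁₀(n) (O(log n)) grows slower than n (O(n)),
the ratio f(n)/g(n) → 0 as n → ∞.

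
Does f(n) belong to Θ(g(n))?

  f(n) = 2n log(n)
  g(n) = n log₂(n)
True

f(n) = 2n log(n) and g(n) = n log₂(n) are both O(n log n).
Since they have the same asymptotic growth rate, f(n) = Θ(g(n)) is true.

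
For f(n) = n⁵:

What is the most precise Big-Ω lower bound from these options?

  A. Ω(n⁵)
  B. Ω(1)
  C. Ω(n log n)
A

f(n) = n⁵ is Ω(n⁵).
All listed options are valid Big-Ω bounds (lower bounds),
but Ω(n⁵) is the tightest (largest valid bound).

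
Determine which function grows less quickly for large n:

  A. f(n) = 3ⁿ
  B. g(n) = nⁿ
A

f(n) = 3ⁿ is O(3ⁿ), while g(n) = nⁿ is O(nⁿ).
Since O(3ⁿ) grows slower than O(nⁿ), f(n) is dominated.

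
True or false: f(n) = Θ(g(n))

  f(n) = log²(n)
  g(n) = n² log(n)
False

f(n) = log²(n) is O(log² n), and g(n) = n² log(n) is O(n² log n).
Since they have different growth rates, f(n) = Θ(g(n)) is false.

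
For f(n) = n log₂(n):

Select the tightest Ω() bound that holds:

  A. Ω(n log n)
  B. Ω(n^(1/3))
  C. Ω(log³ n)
A

f(n) = n log₂(n) is Ω(n log n).
All listed options are valid Big-Ω bounds (lower bounds),
but Ω(n log n) is the tightest (largest valid bound).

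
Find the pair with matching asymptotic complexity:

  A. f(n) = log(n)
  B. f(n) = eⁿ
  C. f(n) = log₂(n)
A and C

Examining each function:
  A. log(n) is O(log n)
  B. eⁿ is O(eⁿ)
  C. log₂(n) is O(log n)

Functions A and C both have the same complexity class.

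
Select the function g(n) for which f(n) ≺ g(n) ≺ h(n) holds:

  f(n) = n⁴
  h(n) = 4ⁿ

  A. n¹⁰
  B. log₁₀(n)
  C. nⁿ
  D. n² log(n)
A

We need g(n) with n⁴ = o(g(n)) and g(n) = o(4ⁿ), i.e. O(n⁴) ≺ g ≺ O(4ⁿ).
Check each option:
  A. n¹⁰ — O(n¹⁰) is strictly between O(n⁴) and O(4ⁿ) ✓
  B. log₁₀(n) — O(log n) does not grow strictly faster than f(n)
  C. nⁿ — O(nⁿ) does not grow strictly slower than h(n)
  D. n² log(n) — O(n² log n) does not grow strictly faster than f(n)

Only option A (n¹⁰) lies strictly between.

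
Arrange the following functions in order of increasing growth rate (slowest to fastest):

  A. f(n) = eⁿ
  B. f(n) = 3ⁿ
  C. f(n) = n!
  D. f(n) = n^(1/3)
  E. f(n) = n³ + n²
D < E < A < B < C

Comparing growth rates:
D = n^(1/3) is O(n^(1/3))
E = n³ + n² is O(n³)
A = eⁿ is O(eⁿ)
B = 3ⁿ is O(3ⁿ)
C = n! is O(n!)

Therefore, the order from slowest to fastest is: D < E < A < B < C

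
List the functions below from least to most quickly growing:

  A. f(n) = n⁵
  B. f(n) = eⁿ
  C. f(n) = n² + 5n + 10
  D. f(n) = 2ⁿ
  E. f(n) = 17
E < C < A < D < B

Comparing growth rates:
E = 17 is O(1)
C = n² + 5n + 10 is O(n²)
A = n⁵ is O(n⁵)
D = 2ⁿ is O(2ⁿ)
B = eⁿ is O(eⁿ)

Therefore, the order from slowest to fastest is: E < C < A < D < B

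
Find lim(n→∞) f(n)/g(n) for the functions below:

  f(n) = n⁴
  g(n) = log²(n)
∞

Since n⁴ (O(n⁴)) grows faster than log²(n) (O(log² n)),
the ratio f(n)/g(n) → ∞ as n → ∞.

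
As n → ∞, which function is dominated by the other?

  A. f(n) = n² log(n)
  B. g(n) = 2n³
A

f(n) = n² log(n) is O(n² log n), while g(n) = 2n³ is O(n³).
Since O(n² log n) grows slower than O(n³), f(n) is dominated.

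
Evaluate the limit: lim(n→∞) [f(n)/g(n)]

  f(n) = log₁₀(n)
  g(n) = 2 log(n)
1/(2*log(10))

Since log₁₀(n) and 2 log(n) have the same growth rate (O(log n)),
the ratio converges to a constant: 1/(2*log(10)).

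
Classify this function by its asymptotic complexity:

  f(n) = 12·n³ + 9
O(n³)

The dominant term in 12·n³ + 9 is 12·n³, which is Θ(n³).
Lower-order terms (9) are asymptotically negligible.
Constants are absorbed, so the tightest bound is O(n³).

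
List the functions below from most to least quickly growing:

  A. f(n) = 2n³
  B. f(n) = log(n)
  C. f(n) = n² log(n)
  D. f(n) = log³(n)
A > C > D > B

Comparing growth rates:
A = 2n³ is O(n³)
C = n² log(n) is O(n² log n)
D = log³(n) is O(log³ n)
B = log(n) is O(log n)

Therefore, the order from fastest to slowest is: A > C > D > B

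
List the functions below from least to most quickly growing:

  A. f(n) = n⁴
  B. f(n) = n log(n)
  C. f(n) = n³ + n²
B < C < A

Comparing growth rates:
B = n log(n) is O(n log n)
C = n³ + n² is O(n³)
A = n⁴ is O(n⁴)

Therefore, the order from slowest to fastest is: B < C < A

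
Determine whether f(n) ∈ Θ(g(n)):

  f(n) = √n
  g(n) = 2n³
False

f(n) = √n is O(√n), and g(n) = 2n³ is O(n³).
Since they have different growth rates, f(n) = Θ(g(n)) is false.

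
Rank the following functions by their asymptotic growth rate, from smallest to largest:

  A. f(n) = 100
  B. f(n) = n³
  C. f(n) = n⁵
A < B < C

Comparing growth rates:
A = 100 is O(1)
B = n³ is O(n³)
C = n⁵ is O(n⁵)

Therefore, the order from slowest to fastest is: A < B < C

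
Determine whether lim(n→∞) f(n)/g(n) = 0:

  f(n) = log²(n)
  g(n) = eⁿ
True

f(n) = log²(n) is O(log² n), and g(n) = eⁿ is O(eⁿ).
Since O(log² n) grows strictly slower than O(eⁿ), f(n) = o(g(n)) is true.
This means lim(n→∞) f(n)/g(n) = 0.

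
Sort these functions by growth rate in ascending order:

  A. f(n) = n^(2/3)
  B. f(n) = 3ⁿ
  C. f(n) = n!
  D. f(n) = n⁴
A < D < B < C

Comparing growth rates:
A = n^(2/3) is O(n^(2/3))
D = n⁴ is O(n⁴)
B = 3ⁿ is O(3ⁿ)
C = n! is O(n!)

Therefore, the order from slowest to fastest is: A < D < B < C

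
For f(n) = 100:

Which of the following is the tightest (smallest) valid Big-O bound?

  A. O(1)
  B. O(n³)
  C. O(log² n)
A

f(n) = 100 is O(1).
All listed options are valid Big-O bounds (upper bounds),
but O(1) is the tightest (smallest valid bound).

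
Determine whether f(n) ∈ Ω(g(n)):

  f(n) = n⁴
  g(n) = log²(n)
True

f(n) = n⁴ is O(n⁴), and g(n) = log²(n) is O(log² n).
Since O(n⁴) grows at least as fast as O(log² n), f(n) = Ω(g(n)) is true.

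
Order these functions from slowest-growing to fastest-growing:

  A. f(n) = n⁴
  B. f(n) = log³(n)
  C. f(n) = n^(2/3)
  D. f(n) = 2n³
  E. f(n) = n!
B < C < D < A < E

Comparing growth rates:
B = log³(n) is O(log³ n)
C = n^(2/3) is O(n^(2/3))
D = 2n³ is O(n³)
A = n⁴ is O(n⁴)
E = n! is O(n!)

Therefore, the order from slowest to fastest is: B < C < D < A < E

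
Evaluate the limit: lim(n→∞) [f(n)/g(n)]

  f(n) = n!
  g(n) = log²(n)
∞

Since n! (O(n!)) grows faster than log²(n) (O(log² n)),
the ratio f(n)/g(n) → ∞ as n → ∞.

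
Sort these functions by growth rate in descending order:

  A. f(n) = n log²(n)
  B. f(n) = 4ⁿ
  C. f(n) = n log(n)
B > A > C

Comparing growth rates:
B = 4ⁿ is O(4ⁿ)
A = n log²(n) is O(n log² n)
C = n log(n) is O(n log n)

Therefore, the order from fastest to slowest is: B > A > C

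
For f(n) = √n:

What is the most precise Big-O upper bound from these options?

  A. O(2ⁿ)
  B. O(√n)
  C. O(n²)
B

f(n) = √n is O(√n).
All listed options are valid Big-O bounds (upper bounds),
but O(√n) is the tightest (smallest valid bound).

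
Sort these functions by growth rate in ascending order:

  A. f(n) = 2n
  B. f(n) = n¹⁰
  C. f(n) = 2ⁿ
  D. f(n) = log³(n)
D < A < B < C

Comparing growth rates:
D = log³(n) is O(log³ n)
A = 2n is O(n)
B = n¹⁰ is O(n¹⁰)
C = 2ⁿ is O(2ⁿ)

Therefore, the order from slowest to fastest is: D < A < B < C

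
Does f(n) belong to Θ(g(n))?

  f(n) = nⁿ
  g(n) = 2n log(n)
False

f(n) = nⁿ is O(nⁿ), and g(n) = 2n log(n) is O(n log n).
Since they have different growth rates, f(n) = Θ(g(n)) is false.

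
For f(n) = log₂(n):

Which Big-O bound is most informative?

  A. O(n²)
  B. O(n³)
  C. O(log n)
C

f(n) = log₂(n) is O(log n).
All listed options are valid Big-O bounds (upper bounds),
but O(log n) is the tightest (smallest valid bound).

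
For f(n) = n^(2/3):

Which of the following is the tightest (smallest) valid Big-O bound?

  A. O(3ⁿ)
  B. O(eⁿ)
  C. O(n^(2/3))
C

f(n) = n^(2/3) is O(n^(2/3)).
All listed options are valid Big-O bounds (upper bounds),
but O(n^(2/3)) is the tightest (smallest valid bound).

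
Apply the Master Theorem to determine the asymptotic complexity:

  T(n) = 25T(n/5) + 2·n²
Θ(n² log n)

Master Theorem: a = 25, b = 5, f(n) = 2·n².
Compute the critical exponent d = log₅(25) = 2.
Compare f(n) = Θ(n²) against n^d:
  k = 2 = d, so f(n) = Θ(n^d) — Case 2.
  Work is balanced across levels: T(n) = Θ(n^d log n) = Θ(n² log n).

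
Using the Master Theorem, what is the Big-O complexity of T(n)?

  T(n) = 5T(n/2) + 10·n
Θ(n^log₂(5))

Master Theorem: a = 5, b = 2, f(n) = 10·n.
Compute the critical exponent d = log₂(5) = 2.322.
Compare f(n) = Θ(n) against n^d:
  k = 1 < d = 2.322, so f(n) = O(n^(d-ε)) — Case 1.
  The recursion cost dominates: T(n) = Θ(n^d) = Θ(n^log₂(5)).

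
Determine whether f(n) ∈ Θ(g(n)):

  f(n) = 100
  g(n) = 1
True

f(n) = 100 and g(n) = 1 are both O(1).
Since they have the same asymptotic growth rate, f(n) = Θ(g(n)) is true.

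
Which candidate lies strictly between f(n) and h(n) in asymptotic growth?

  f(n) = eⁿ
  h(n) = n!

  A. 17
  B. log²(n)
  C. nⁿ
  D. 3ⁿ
D

We need g(n) with eⁿ = o(g(n)) and g(n) = o(n!), i.e. O(eⁿ) ≺ g ≺ O(n!).
Check each option:
  A. 17 — O(1) does not grow strictly faster than f(n)
  B. log²(n) — O(log² n) does not grow strictly faster than f(n)
  C. nⁿ — O(nⁿ) does not grow strictly slower than h(n)
  D. 3ⁿ — O(3ⁿ) is strictly between O(eⁿ) and O(n!) ✓

Only option D (3ⁿ) lies strictly between.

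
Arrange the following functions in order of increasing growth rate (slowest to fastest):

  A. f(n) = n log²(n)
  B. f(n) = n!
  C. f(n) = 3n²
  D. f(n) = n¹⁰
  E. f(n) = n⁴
A < C < E < D < B

Comparing growth rates:
A = n log²(n) is O(n log² n)
C = 3n² is O(n²)
E = n⁴ is O(n⁴)
D = n¹⁰ is O(n¹⁰)
B = n! is O(n!)

Therefore, the order from slowest to fastest is: A < C < E < D < B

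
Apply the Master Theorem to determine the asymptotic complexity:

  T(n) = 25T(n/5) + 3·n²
Θ(n² log n)

Master Theorem: a = 25, b = 5, f(n) = 3·n².
Compute the critical exponent d = log₅(25) = 2.
Compare f(n) = Θ(n²) against n^d:
  k = 2 = d, so f(n) = Θ(n^d) — Case 2.
  Work is balanced across levels: T(n) = Θ(n^d log n) = Θ(n² log n).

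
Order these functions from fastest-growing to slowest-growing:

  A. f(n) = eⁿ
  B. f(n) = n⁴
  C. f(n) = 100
A > B > C

Comparing growth rates:
A = eⁿ is O(eⁿ)
B = n⁴ is O(n⁴)
C = 100 is O(1)

Therefore, the order from fastest to slowest is: A > B > C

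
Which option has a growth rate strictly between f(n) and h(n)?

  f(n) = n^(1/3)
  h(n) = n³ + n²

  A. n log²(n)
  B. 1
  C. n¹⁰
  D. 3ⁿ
A

We need g(n) with n^(1/3) = o(g(n)) and g(n) = o(n³ + n²), i.e. O(n^(1/3)) ≺ g ≺ O(n³).
Check each option:
  A. n log²(n) — O(n log² n) is strictly between O(n^(1/3)) and O(n³) ✓
  B. 1 — O(1) does not grow strictly faster than f(n)
  C. n¹⁰ — O(n¹⁰) does not grow strictly slower than h(n)
  D. 3ⁿ — O(3ⁿ) does not grow strictly slower than h(n)

Only option A (n log²(n)) lies strictly between.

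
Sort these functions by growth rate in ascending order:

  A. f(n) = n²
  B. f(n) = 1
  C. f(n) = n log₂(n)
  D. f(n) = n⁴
B < C < A < D

Comparing growth rates:
B = 1 is O(1)
C = n log₂(n) is O(n log n)
A = n² is O(n²)
D = n⁴ is O(n⁴)

Therefore, the order from slowest to fastest is: B < C < A < D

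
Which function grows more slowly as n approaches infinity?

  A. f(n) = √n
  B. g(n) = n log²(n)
A

f(n) = √n is O(√n), while g(n) = n log²(n) is O(n log² n).
Since O(√n) grows slower than O(n log² n), f(n) is dominated.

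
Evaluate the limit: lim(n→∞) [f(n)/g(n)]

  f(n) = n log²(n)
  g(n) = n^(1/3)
∞

Since n log²(n) (O(n log² n)) grows faster than n^(1/3) (O(n^(1/3))),
the ratio f(n)/g(n) → ∞ as n → ∞.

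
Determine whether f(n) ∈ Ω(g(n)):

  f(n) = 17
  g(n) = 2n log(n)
False

f(n) = 17 is O(1), and g(n) = 2n log(n) is O(n log n).
Since O(1) grows slower than O(n log n), f(n) = Ω(g(n)) is false.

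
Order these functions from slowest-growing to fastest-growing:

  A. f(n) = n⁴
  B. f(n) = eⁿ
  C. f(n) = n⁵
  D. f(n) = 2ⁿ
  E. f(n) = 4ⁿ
A < C < D < B < E

Comparing growth rates:
A = n⁴ is O(n⁴)
C = n⁵ is O(n⁵)
D = 2ⁿ is O(2ⁿ)
B = eⁿ is O(eⁿ)
E = 4ⁿ is O(4ⁿ)

Therefore, the order from slowest to fastest is: A < C < D < B < E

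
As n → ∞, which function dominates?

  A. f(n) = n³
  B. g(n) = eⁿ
B

f(n) = n³ is O(n³), while g(n) = eⁿ is O(eⁿ).
Since O(eⁿ) grows faster than O(n³), g(n) dominates.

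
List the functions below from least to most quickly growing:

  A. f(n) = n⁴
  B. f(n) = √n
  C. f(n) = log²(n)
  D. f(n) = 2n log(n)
C < B < D < A

Comparing growth rates:
C = log²(n) is O(log² n)
B = √n is O(√n)
D = 2n log(n) is O(n log n)
A = n⁴ is O(n⁴)

Therefore, the order from slowest to fastest is: C < B < D < A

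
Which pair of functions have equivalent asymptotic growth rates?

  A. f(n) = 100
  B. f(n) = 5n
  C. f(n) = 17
A and C

Examining each function:
  A. 100 is O(1)
  B. 5n is O(n)
  C. 17 is O(1)

Functions A and C both have the same complexity class.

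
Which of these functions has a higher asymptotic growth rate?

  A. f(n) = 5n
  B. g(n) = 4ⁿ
B

f(n) = 5n is O(n), while g(n) = 4ⁿ is O(4ⁿ).
Since O(4ⁿ) grows faster than O(n), g(n) dominates.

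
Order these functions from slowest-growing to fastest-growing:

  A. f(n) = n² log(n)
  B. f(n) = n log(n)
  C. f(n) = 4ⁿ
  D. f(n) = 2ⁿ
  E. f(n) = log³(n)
E < B < A < D < C

Comparing growth rates:
E = log³(n) is O(log³ n)
B = n log(n) is O(n log n)
A = n² log(n) is O(n² log n)
D = 2ⁿ is O(2ⁿ)
C = 4ⁿ is O(4ⁿ)

Therefore, the order from slowest to fastest is: E < B < A < D < C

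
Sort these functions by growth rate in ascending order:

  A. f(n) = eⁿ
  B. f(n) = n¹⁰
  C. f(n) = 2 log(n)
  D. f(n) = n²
C < D < B < A

Comparing growth rates:
C = 2 log(n) is O(log n)
D = n² is O(n²)
B = n¹⁰ is O(n¹⁰)
A = eⁿ is O(eⁿ)

Therefore, the order from slowest to fastest is: C < D < B < A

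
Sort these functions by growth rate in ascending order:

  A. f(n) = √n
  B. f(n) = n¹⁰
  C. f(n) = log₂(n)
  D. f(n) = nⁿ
C < A < B < D

Comparing growth rates:
C = log₂(n) is O(log n)
A = √n is O(√n)
B = n¹⁰ is O(n¹⁰)
D = nⁿ is O(nⁿ)

Therefore, the order from slowest to fastest is: C < A < B < D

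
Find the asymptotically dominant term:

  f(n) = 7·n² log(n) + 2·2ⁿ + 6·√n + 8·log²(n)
2·2ⁿ

Looking at each term:
  - 7·n² log(n) is O(n² log n)
  - 2·2ⁿ is O(2ⁿ)
  - 6·√n is O(√n)
  - 8·log²(n) is O(log² n)

The term 2·2ⁿ (O(2ⁿ)) grows fastest and dominates all others.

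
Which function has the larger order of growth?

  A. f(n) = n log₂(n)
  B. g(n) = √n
A

f(n) = n log₂(n) is O(n log n), while g(n) = √n is O(√n).
Since O(n log n) grows faster than O(√n), f(n) dominates.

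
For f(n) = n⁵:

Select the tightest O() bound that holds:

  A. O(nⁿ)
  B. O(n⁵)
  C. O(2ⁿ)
B

f(n) = n⁵ is O(n⁵).
All listed options are valid Big-O bounds (upper bounds),
but O(n⁵) is the tightest (smallest valid bound).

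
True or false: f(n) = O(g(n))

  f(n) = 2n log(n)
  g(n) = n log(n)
True

f(n) = 2n log(n) and g(n) = n log(n) are both O(n log n).
Big-O permits equal growth rates (f ≤ c·g for some c), so f(n) = O(g(n)) is true.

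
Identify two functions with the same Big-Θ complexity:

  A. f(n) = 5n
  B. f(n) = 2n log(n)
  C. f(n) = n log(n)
B and C

Examining each function:
  A. 5n is O(n)
  B. 2n log(n) is O(n log n)
  C. n log(n) is O(n log n)

Functions B and C both have the same complexity class.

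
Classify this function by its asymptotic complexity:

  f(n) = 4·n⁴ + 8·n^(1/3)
O(n⁴)

The dominant term in 4·n⁴ + 8·n^(1/3) is 4·n⁴, which is Θ(n⁴).
Lower-order terms (8·n^(1/3)) are asymptotically negligible.
Constants are absorbed, so the tightest bound is O(n⁴).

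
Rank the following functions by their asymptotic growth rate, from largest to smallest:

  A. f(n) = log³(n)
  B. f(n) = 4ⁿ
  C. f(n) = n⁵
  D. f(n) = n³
B > C > D > A

Comparing growth rates:
B = 4ⁿ is O(4ⁿ)
C = n⁵ is O(n⁵)
D = n³ is O(n³)
A = log³(n) is O(log³ n)

Therefore, the order from fastest to slowest is: B > C > D > A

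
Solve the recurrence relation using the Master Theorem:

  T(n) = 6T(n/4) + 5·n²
Θ(n²)

Master Theorem: a = 6, b = 4, f(n) = 5·n².
Compute the critical exponent d = log₄(6) = 1.292.
Compare f(n) = Θ(n²) against n^d:
  k = 2 > d = 1.292, so f(n) = Ω(n^(d+ε)) — Case 3.
  Regularity: a·(n/b)^2/n^2 = a/b^2 = 6/16 < 1 ✓.
  The top-level work dominates: T(n) = Θ(f(n)) = Θ(n²).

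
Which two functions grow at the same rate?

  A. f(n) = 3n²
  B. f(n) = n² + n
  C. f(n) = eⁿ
A and B

Examining each function:
  A. 3n² is O(n²)
  B. n² + n is O(n²)
  C. eⁿ is O(eⁿ)

Functions A and B both have the same complexity class.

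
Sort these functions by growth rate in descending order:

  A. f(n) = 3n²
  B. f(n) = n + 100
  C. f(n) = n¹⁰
C > A > B

Comparing growth rates:
C = n¹⁰ is O(n¹⁰)
A = 3n² is O(n²)
B = n + 100 is O(n)

Therefore, the order from fastest to slowest is: C > A > B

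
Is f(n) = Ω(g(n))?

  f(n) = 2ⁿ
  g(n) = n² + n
True

f(n) = 2ⁿ is O(2ⁿ), and g(n) = n² + n is O(n²).
Since O(2ⁿ) grows at least as fast as O(n²), f(n) = Ω(g(n)) is true.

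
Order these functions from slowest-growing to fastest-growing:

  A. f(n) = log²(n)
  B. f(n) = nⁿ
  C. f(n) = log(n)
C < A < B

Comparing growth rates:
C = log(n) is O(log n)
A = log²(n) is O(log² n)
B = nⁿ is O(nⁿ)

Therefore, the order from slowest to fastest is: C < A < B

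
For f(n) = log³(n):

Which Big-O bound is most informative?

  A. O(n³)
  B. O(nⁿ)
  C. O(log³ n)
C

f(n) = log³(n) is O(log³ n).
All listed options are valid Big-O bounds (upper bounds),
but O(log³ n) is the tightest (smallest valid bound).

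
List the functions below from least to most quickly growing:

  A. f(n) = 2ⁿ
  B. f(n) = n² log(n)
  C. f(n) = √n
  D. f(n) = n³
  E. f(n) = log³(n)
E < C < B < D < A

Comparing growth rates:
E = log³(n) is O(log³ n)
C = √n is O(√n)
B = n² log(n) is O(n² log n)
D = n³ is O(n³)
A = 2ⁿ is O(2ⁿ)

Therefore, the order from slowest to fastest is: E < C < B < D < A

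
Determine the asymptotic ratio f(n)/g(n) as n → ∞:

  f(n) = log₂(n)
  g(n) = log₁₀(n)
1 + log(5)/log(2)

Since log₂(n) and log₁₀(n) have the same growth rate (O(log n)),
the ratio converges to a constant: 1 + log(5)/log(2).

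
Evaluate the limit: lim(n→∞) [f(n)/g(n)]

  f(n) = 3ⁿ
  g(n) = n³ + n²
∞

Since 3ⁿ (O(3ⁿ)) grows faster than n³ + n² (O(n³)),
the ratio f(n)/g(n) → ∞ as n → ∞.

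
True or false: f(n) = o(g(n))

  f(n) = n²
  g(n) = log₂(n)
False

f(n) = n² is O(n²), and g(n) = log₂(n) is O(log n).
Since O(n²) grows faster than or equal to O(log n), f(n) = o(g(n)) is false.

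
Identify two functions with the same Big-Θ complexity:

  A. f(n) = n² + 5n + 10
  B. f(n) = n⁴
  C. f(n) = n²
A and C

Examining each function:
  A. n² + 5n + 10 is O(n²)
  B. n⁴ is O(n⁴)
  C. n² is O(n²)

Functions A and C both have the same complexity class.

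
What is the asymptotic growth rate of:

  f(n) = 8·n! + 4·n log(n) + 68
Θ(n!)

Order the terms by growth rate: 68 ≺ 4·n log(n) ≺ 8·n!.
The fastest-growing term 8·n! dominates as n → ∞; dropping its constant factor gives Θ(n!).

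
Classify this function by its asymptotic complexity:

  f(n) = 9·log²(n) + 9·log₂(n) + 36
O(log² n)

The dominant term in 9·log²(n) + 9·log₂(n) + 36 is 9·log²(n), which is Θ(log² n).
Lower-order terms (9·log₂(n), 36) are asymptotically negligible.
Constants are absorbed, so the tightest bound is O(log² n).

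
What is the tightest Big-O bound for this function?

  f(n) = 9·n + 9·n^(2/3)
O(n)

The dominant term in 9·n + 9·n^(2/3) is 9·n, which is Θ(n).
Lower-order terms (9·n^(2/3)) are asymptotically negligible.
Constants are absorbed, so the tightest bound is O(n).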